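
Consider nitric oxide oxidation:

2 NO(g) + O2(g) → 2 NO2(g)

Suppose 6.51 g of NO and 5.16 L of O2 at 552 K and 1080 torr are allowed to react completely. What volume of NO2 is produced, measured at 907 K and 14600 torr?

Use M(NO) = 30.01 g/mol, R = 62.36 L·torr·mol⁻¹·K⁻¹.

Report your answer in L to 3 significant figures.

0.840 L

n(NO) = 6.51 / 30.01 = 0.2169 mol
n(O2) = PV/RT = (1080 × 5.16) / (62.36 × 552) = 0.1619 mol
For 0.2169 mol NO, stoichiometry requires (1/2) × 0.2169 = 0.1085 mol O2; 0.1619 mol is available, so NO is limiting.
n(NO2) = (2/2) × 0.2169 = 0.2169 mol
V(NO2) = nRT/P = 0.2169 × 62.36 × 907 / 14600 = 0.8403 L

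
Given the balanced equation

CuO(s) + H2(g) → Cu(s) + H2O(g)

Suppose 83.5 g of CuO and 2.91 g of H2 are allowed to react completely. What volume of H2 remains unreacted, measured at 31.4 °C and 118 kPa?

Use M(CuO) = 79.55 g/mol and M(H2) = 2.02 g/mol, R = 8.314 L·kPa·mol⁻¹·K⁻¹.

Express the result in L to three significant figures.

8.39 L

n(CuO) = 83.5 / 79.55 = 1.050 mol
n(H2) = 2.91 / 2.02 = 1.441 mol
For 1.050 mol CuO, stoichiometry requires (1/1) × 1.050 = 1.050 mol H2; 1.441 mol is available, so CuO is limiting.
n(H2) consumed = (1/1) × 1.050 = 1.050 mol; remaining = 1.441 − 1.050 = 0.3910 mol
V(H2) = nRT/P = 0.3910 × 8.314 × 304.55 / 118 = 8.390 L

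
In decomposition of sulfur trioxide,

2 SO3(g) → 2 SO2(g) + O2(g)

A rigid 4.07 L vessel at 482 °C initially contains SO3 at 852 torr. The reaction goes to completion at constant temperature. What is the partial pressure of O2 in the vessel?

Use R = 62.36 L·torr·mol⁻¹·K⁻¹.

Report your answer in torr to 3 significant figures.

n(SO3)₀ = PV/RT = (852 × 4.07) / (62.36 × 755.15) = 0.07364 mol
n(O2) = (1/2) × 0.07364 = 0.03682 mol
P(O2) = nRT/V = 0.03682 × 62.36 × 755.15 / 4.07 = 426.0 torr

426 torr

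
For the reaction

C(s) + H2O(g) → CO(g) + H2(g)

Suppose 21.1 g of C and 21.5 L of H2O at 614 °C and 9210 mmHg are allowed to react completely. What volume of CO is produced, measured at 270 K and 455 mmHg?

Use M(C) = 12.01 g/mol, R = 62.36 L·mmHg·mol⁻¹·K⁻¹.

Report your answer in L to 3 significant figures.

n(C) = 21.1 / 12.01 = 1.757 mol
n(H2O) = PV/RT = (9210 × 21.5) / (62.36 × 887.15) = 3.579 mol
For 1.757 mol C, stoichiometry requires (1/1) × 1.757 = 1.757 mol H2O; 3.579 mol is available, so C is limiting.
n(CO) = (1/1) × 1.757 = 1.757 mol
V(CO) = nRT/P = 1.757 × 62.36 × 270 / 455 = 65.02 L

65.0 L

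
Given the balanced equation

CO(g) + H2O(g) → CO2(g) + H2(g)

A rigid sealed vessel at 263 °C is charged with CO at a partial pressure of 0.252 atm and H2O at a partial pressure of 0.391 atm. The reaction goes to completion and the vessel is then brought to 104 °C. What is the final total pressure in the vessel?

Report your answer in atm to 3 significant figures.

0.452 atm

Because the vessel is rigid and T is held at 263 °C, work the stoichiometry in partial pressures (P_i = n_iRT/V).
P(H2O) required for 0.252 atm of CO = (1/1) × 0.252 = 0.2520 atm; available 0.391 atm, so CO is limiting.
P(H2O) remaining = 0.391 − (1/1) × 0.252 = 0.1390 atm
P(gaseous products) = (1+1)/1 × 0.252 = 0.5040 atm
P_total at 263 °C = 0.1390 + 0.5040 = 0.6430 atm
Scaling to 104 °C: P = 0.6430 × 377.15/536.15 = 0.4523 atm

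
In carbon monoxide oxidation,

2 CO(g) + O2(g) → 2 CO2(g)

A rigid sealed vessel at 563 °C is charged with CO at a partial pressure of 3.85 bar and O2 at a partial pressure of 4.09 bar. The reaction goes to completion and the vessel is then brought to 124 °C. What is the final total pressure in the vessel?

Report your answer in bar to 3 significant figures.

Because the vessel is rigid and T is held at 563 °C, work the stoichiometry in partial pressures (P_i = n_iRT/V).
P(O2) required for 3.85 bar of CO = (1/2) × 3.85 = 1.925 bar; available 4.09 bar, so CO is limiting.
P(O2) remaining = 4.09 − (1/2) × 3.85 = 2.165 bar
P(gaseous products) = (2)/2 × 3.85 = 3.850 bar
P_total at 563 °C = 2.165 + 3.850 = 6.015 bar
Scaling to 124 °C: P = 6.015 × 397.15/836.15 = 2.857 bar

2.86 bar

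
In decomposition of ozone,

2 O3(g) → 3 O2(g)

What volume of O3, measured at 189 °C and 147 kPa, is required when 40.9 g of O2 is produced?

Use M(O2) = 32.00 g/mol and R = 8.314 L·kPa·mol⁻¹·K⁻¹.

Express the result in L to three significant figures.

22.3 L

n(O2) = 40.90 / 32.00 = 1.278 mol
n(O3) = (2/3) × 1.278 = 0.8520 mol
V = nRT/P = 0.8520 × 8.314 × 462.15 / 147 = 22.27 L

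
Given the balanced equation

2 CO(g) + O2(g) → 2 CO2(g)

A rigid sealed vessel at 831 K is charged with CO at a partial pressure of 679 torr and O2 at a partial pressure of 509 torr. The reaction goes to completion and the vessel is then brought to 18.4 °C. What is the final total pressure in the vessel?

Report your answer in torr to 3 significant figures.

298 torr

At constant V, partial pressures at 831 K are proportional to moles, so apply stoichiometry directly to pressures.
P(O2) required for 679 torr of CO = (1/2) × 679 = 339.5 torr; available 509 torr, so CO is limiting.
P(O2) remaining = 509 − (1/2) × 679 = 169.5 torr
P(gaseous products) = (2)/2 × 679 = 679.0 torr
P_total at 831 K = 169.5 + 679.0 = 848.5 torr
Scaling to 18.4 °C: P = 848.5 × 291.55/831 = 297.7 torr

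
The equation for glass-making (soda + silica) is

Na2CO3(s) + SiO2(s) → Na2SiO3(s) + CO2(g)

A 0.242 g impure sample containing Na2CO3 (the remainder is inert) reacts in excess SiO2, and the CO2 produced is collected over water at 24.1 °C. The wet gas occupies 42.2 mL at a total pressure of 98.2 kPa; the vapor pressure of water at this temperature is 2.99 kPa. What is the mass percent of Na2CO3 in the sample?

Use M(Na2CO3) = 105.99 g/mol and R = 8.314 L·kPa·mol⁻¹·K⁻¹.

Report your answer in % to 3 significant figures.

71.2 %

P(CO2) = 98.2 − 2.99 = 95.21 kPa
n(CO2) = PV/RT = (95.21 × 0.04220) / (8.314 × 297.25) = 0.001626 mol
n(Na2CO3) = (1/1) × 0.001626 = 0.001626 mol
m(Na2CO3) = 0.001626 × 105.99 = 0.1723 g
%Na2CO3 = 0.1723 / 0.242 × 100 = 71.20%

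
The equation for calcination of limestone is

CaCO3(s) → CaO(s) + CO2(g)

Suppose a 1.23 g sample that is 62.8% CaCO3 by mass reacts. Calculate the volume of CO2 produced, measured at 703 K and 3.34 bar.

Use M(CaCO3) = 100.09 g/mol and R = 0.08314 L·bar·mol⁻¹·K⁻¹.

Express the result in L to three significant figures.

mass of CaCO3 = 1.23 × 62.8/100 = 0.7724 g
n(CaCO3) = 0.7724 / 100.09 = 0.007717 mol
n(CO2) = (1/1) × 0.007717 = 0.007717 mol
V = nRT/P = 0.007717 × 0.08314 × 703 / 3.34 = 0.1350 L

0.135 L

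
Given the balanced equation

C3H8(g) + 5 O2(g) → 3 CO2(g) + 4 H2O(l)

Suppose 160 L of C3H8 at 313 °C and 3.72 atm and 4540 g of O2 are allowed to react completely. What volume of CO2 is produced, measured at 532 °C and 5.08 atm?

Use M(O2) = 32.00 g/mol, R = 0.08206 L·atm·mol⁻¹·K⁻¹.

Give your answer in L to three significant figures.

483 L

n(C3H8) = PV/RT = (3.72 × 160) / (0.08206 × 586.15) = 12.37 mol
n(O2) = 4540 / 32.00 = 141.9 mol
For 12.37 mol C3H8, stoichiometry requires (5/1) × 12.37 = 61.85 mol O2; 141.9 mol is available, so C3H8 is limiting.
n(CO2) = (3/1) × 12.37 = 37.11 mol
V(CO2) = nRT/P = 37.11 × 0.08206 × 805.15 / 5.08 = 482.7 L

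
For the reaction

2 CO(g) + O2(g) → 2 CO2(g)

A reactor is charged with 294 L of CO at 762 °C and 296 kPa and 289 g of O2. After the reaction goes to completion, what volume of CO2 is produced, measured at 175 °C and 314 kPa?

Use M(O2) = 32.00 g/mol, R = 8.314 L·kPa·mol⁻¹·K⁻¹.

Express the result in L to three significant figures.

n(CO) = PV/RT = (296 × 294) / (8.314 × 1035.15) = 10.11 mol
n(O2) = 289 / 32.00 = 9.031 mol
For 10.11 mol CO, stoichiometry requires (1/2) × 10.11 = 5.055 mol O2; 9.031 mol is available, so CO is limiting.
n(CO2) = (2/2) × 10.11 = 10.11 mol
V(CO2) = nRT/P = 10.11 × 8.314 × 448.15 / 314 = 120.0 L

120 L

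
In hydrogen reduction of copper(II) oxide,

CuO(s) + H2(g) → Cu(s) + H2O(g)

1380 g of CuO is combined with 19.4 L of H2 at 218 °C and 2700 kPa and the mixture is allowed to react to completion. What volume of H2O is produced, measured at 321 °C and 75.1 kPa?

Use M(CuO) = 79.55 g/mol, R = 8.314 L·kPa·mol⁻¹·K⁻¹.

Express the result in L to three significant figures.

844 L

n(CuO) = 1380 / 79.55 = 17.35 mol
n(H2) = PV/RT = (2700 × 19.4) / (8.314 × 491.15) = 12.83 mol
For 17.35 mol CuO, stoichiometry requires (1/1) × 17.35 = 17.35 mol H2; 12.83 mol is available, so H2 is limiting.
n(H2O) = (1/1) × 12.83 = 12.83 mol
V(H2O) = nRT/P = 12.83 × 8.314 × 594.15 / 75.1 = 843.9 L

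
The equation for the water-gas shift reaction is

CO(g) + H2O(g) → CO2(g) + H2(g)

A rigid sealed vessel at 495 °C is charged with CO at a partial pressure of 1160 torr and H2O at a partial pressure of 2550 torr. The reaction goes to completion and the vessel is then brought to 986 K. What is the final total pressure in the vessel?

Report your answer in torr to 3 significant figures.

With V and T fixed, P_i ∝ n_i, so the mole ratios apply directly to partial pressures at 495 °C.
P(H2O) required for 1160 torr of CO = (1/1) × 1160 = 1160 torr; available 2550 torr, so CO is limiting.
P(H2O) remaining = 2550 − (1/1) × 1160 = 1390 torr
P(gaseous products) = (1+1)/1 × 1160 = 2320 torr
P_total at 495 °C = 1390 + 2320 = 3710 torr
Scaling to 986 K: P = 3710 × 986/768.15 = 4762 torr

4760 torr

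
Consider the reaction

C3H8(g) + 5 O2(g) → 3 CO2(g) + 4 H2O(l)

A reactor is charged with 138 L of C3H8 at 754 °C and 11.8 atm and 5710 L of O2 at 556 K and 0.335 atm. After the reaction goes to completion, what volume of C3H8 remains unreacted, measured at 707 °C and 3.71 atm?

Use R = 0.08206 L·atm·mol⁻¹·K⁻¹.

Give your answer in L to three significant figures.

n(C3H8) = PV/RT = (11.8 × 138) / (0.08206 × 1027.15) = 19.32 mol
n(O2) = PV/RT = (0.335 × 5710) / (0.08206 × 556) = 41.93 mol
For 19.32 mol C3H8, stoichiometry requires (5/1) × 19.32 = 96.60 mol O2; 41.93 mol is available, so O2 is limiting.
n(C3H8) consumed = (1/5) × 41.93 = 8.386 mol; remaining = 19.32 − 8.386 = 10.93 mol
V(C3H8) = nRT/P = 10.93 × 0.08206 × 980.15 / 3.71 = 237.0 L

237 L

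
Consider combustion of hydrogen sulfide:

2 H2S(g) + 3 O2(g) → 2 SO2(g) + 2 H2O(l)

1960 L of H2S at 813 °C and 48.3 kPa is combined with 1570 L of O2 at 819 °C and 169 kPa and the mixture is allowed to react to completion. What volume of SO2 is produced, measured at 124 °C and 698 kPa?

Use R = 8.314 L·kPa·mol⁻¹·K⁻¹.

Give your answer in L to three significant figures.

49.6 L

n(H2S) = PV/RT = (48.3 × 1960) / (8.314 × 1086.15) = 10.48 mol
n(O2) = PV/RT = (169 × 1570) / (8.314 × 1092.15) = 29.22 mol
For 10.48 mol H2S, stoichiometry requires (3/2) × 10.48 = 15.72 mol O2; 29.22 mol is available, so H2S is limiting.
n(SO2) = (2/2) × 10.48 = 10.48 mol
V(SO2) = nRT/P = 10.48 × 8.314 × 397.15 / 698 = 49.58 L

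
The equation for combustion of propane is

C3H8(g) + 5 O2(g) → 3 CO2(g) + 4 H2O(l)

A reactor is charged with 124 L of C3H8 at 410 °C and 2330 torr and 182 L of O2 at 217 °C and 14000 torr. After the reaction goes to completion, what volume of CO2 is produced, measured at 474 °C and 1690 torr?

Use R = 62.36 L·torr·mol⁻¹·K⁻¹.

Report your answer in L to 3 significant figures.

561 L

n(C3H8) = PV/RT = (2330 × 124) / (62.36 × 683.15) = 6.782 mol
n(O2) = PV/RT = (14000 × 182) / (62.36 × 490.15) = 83.36 mol
For 6.782 mol C3H8, stoichiometry requires (5/1) × 6.782 = 33.91 mol O2; 83.36 mol is available, so C3H8 is limiting.
n(CO2) = (3/1) × 6.782 = 20.35 mol
V(CO2) = nRT/P = 20.35 × 62.36 × 747.15 / 1690 = 561.0 L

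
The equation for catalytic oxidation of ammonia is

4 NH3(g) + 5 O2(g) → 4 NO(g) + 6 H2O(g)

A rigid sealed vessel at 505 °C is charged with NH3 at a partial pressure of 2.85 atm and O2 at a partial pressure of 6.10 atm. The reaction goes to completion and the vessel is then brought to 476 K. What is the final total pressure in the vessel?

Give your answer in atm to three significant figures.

With V and T fixed, P_i ∝ n_i, so the mole ratios apply directly to partial pressures at 505 °C.
P(O2) required for 2.85 atm of NH3 = (5/4) × 2.85 = 3.562 atm; available 6.10 atm, so NH3 is limiting.
P(O2) remaining = 6.10 − (5/4) × 2.85 = 2.537 atm
P(gaseous products) = (4+6)/4 × 2.85 = 7.125 atm
P_total at 505 °C = 2.537 + 7.125 = 9.662 atm
Scaling to 476 K: P = 9.662 × 476/778.15 = 5.910 atm

5.91 atm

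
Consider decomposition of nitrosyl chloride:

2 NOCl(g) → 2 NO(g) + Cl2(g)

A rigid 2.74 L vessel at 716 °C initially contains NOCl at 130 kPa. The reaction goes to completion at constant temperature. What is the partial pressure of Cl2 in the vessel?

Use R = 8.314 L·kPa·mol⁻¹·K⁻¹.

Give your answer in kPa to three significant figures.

n(NOCl)₀ = PV/RT = (130 × 2.74) / (8.314 × 989.15) = 0.04331 mol
n(Cl2) = (1/2) × 0.04331 = 0.02166 mol
P(Cl2) = nRT/V = 0.02166 × 8.314 × 989.15 / 2.74 = 65.01 kPa

65.0 kPa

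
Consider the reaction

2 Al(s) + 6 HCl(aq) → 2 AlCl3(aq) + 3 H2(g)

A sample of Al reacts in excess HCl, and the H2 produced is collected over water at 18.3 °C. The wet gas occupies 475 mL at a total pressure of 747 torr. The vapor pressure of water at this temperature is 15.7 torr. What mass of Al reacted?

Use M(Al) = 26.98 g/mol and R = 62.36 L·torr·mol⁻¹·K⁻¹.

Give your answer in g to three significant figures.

P(H2) = 747 − 15.7 = 731.3 torr
n(H2) = PV/RT = (731.3 × 0.4750) / (62.36 × 291.45) = 0.01911 mol
n(Al) = (2/3) × 0.01911 = 0.01274 mol
m(Al) = 0.01274 × 26.98 = 0.3437 g

0.344 g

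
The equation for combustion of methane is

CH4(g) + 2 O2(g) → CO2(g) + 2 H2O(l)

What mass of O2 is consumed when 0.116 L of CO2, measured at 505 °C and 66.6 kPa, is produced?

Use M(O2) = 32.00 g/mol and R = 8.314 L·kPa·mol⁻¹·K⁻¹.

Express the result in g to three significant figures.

0.0764 g

n(CO2) = PV/RT = (66.6 × 0.116) / (8.314 × 778.15) = 0.001194 mol
n(O2) = (2/1) × 0.001194 = 0.002388 mol
m(O2) = 0.002388 × 32.00 = 0.07642 g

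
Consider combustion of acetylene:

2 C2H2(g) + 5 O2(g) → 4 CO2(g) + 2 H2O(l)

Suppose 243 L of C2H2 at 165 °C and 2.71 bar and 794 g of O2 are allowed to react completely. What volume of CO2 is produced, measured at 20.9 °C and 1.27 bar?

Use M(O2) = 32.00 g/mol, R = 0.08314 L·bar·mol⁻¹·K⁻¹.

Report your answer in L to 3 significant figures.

382 L

n(C2H2) = PV/RT = (2.71 × 243) / (0.08314 × 438.15) = 18.08 mol
n(O2) = 794 / 32.00 = 24.81 mol
For 18.08 mol C2H2, stoichiometry requires (5/2) × 18.08 = 45.20 mol O2; 24.81 mol is available, so O2 is limiting.
n(CO2) = (4/5) × 24.81 = 19.85 mol
V(CO2) = nRT/P = 19.85 × 0.08314 × 294.05 / 1.27 = 382.1 L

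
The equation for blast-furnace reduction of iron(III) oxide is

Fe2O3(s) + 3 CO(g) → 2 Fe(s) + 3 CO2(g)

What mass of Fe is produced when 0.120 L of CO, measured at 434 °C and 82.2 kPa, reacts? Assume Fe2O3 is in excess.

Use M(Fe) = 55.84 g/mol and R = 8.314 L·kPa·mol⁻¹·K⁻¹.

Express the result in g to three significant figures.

0.0625 g

n(CO) = PV/RT = (82.2 × 0.120) / (8.314 × 707.15) = 0.001678 mol
n(Fe) = (2/3) × 0.001678 = 0.001119 mol
m(Fe) = 0.001119 × 55.84 = 0.06248 g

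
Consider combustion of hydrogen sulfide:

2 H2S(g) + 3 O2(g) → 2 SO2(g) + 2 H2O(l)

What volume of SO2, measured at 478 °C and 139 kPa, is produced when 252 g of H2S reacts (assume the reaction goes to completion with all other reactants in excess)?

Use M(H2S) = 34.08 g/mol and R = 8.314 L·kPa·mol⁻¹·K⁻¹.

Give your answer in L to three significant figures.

n(H2S) = 252.0 / 34.08 = 7.394 mol
n(SO2) = (2/2) × 7.394 = 7.394 mol
V = nRT/P = 7.394 × 8.314 × 751.15 / 139 = 332.2 L

332 L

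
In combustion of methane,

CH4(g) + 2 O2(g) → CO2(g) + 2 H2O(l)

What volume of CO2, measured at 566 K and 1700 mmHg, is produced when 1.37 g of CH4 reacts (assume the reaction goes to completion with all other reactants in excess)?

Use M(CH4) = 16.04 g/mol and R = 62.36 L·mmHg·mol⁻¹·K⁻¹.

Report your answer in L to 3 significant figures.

1.77 L

n(CH4) = 1.370 / 16.04 = 0.08541 mol
n(CO2) = (1/1) × 0.08541 = 0.08541 mol
V = nRT/P = 0.08541 × 62.36 × 566 / 1700 = 1.773 L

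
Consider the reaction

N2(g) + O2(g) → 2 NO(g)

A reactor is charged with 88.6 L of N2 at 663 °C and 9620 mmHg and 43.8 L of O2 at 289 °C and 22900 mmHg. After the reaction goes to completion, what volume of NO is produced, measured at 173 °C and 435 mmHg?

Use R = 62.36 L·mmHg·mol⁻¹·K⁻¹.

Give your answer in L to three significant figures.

1870 L

n(N2) = PV/RT = (9620 × 88.6) / (62.36 × 936.15) = 14.60 mol
n(O2) = PV/RT = (22900 × 43.8) / (62.36 × 562.15) = 28.61 mol
For 14.60 mol N2, stoichiometry requires (1/1) × 14.60 = 14.60 mol O2; 28.61 mol is available, so N2 is limiting.
n(NO) = (2/1) × 14.60 = 29.20 mol
V(NO) = nRT/P = 29.20 × 62.36 × 446.15 / 435 = 1868 L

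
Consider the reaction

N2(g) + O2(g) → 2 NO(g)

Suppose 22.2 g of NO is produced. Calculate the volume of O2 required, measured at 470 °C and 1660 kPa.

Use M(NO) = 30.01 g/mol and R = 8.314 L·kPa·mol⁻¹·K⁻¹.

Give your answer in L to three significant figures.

1.38 L

n(NO) = 22.20 / 30.01 = 0.7398 mol
n(O2) = (1/2) × 0.7398 = 0.3699 mol
V = nRT/P = 0.3699 × 8.314 × 743.15 / 1660 = 1.377 L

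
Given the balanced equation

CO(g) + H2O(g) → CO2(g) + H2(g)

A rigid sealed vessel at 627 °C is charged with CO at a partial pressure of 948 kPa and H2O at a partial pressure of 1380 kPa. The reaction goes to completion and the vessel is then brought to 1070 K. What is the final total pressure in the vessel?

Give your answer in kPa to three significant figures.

2770 kPa

With V and T fixed, P_i ∝ n_i, so the mole ratios apply directly to partial pressures at 627 °C.
P(H2O) required for 948 kPa of CO = (1/1) × 948 = 948.0 kPa; available 1380 kPa, so CO is limiting.
P(H2O) remaining = 1380 − (1/1) × 948 = 432.0 kPa
P(gaseous products) = (1+1)/1 × 948 = 1896 kPa
P_total at 627 °C = 432.0 + 1896 = 2328 kPa
Scaling to 1070 K: P = 2328 × 1070/900.15 = 2767 kPa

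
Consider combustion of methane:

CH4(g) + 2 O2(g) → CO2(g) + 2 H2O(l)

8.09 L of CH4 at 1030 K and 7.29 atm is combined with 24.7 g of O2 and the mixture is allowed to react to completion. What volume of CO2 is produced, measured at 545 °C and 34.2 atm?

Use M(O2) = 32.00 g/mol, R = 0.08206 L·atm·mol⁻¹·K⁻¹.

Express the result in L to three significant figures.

n(CH4) = PV/RT = (7.29 × 8.09) / (0.08206 × 1030) = 0.6978 mol
n(O2) = 24.7 / 32.00 = 0.7719 mol
For 0.6978 mol CH4, stoichiometry requires (2/1) × 0.6978 = 1.396 mol O2; 0.7719 mol is available, so O2 is limiting.
n(CO2) = (1/2) × 0.7719 = 0.3860 mol
V(CO2) = nRT/P = 0.3860 × 0.08206 × 818.15 / 34.2 = 0.7577 L

0.758 L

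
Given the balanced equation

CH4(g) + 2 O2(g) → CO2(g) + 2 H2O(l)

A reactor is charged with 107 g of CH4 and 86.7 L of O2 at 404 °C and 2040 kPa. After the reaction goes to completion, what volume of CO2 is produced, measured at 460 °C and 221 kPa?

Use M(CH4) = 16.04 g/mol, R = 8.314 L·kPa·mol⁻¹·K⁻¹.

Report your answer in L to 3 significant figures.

184 L

n(CH4) = 107 / 16.04 = 6.671 mol
n(O2) = PV/RT = (2040 × 86.7) / (8.314 × 677.15) = 31.42 mol
For 6.671 mol CH4, stoichiometry requires (2/1) × 6.671 = 13.34 mol O2; 31.42 mol is available, so CH4 is limiting.
n(CO2) = (1/1) × 6.671 = 6.671 mol
V(CO2) = nRT/P = 6.671 × 8.314 × 733.15 / 221 = 184.0 L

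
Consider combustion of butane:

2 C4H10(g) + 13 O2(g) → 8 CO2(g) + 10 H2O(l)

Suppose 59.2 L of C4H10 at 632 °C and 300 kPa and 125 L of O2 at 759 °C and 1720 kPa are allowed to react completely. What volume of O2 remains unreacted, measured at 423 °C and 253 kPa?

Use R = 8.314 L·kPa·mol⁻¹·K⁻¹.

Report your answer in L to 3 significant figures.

n(C4H10) = PV/RT = (300 × 59.2) / (8.314 × 905.15) = 2.360 mol
n(O2) = PV/RT = (1720 × 125) / (8.314 × 1032.15) = 25.05 mol
For 2.360 mol C4H10, stoichiometry requires (13/2) × 2.360 = 15.34 mol O2; 25.05 mol is available, so C4H10 is limiting.
n(O2) consumed = (13/2) × 2.360 = 15.34 mol; remaining = 25.05 − 15.34 = 9.710 mol
V(O2) = nRT/P = 9.710 × 8.314 × 696.15 / 253 = 222.1 L

222 L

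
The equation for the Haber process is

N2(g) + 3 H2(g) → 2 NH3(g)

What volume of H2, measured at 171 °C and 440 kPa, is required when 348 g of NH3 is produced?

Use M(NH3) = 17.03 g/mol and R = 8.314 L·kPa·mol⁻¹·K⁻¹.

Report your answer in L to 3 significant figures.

257 L

n(NH3) = 348.0 / 17.03 = 20.43 mol
n(H2) = (3/2) × 20.43 = 30.64 mol
V = nRT/P = 30.64 × 8.314 × 444.15 / 440 = 257.1 L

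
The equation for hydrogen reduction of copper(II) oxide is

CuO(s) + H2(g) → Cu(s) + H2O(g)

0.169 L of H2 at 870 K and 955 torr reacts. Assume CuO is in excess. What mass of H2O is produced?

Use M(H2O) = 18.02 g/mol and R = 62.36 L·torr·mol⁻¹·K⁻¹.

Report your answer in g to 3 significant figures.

n(H2) = PV/RT = (955 × 0.169) / (62.36 × 870) = 0.002975 mol
n(H2O) = (1/1) × 0.002975 = 0.002975 mol
m(H2O) = 0.002975 × 18.02 = 0.05361 g

0.0536 g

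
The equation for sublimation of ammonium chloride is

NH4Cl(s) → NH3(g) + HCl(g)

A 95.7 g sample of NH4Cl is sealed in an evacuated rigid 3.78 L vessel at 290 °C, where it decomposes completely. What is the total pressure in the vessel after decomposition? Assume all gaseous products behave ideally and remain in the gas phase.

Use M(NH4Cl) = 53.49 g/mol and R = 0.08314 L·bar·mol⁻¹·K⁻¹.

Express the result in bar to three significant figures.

n(NH4Cl) = 95.7 / 53.49 = 1.789 mol
n(gas produced) = (2/1) × 1.789 = 3.578 mol
P = nRT/V = 3.578 × 0.08314 × 563.15 / 3.78 = 44.32 bar

44.3 bar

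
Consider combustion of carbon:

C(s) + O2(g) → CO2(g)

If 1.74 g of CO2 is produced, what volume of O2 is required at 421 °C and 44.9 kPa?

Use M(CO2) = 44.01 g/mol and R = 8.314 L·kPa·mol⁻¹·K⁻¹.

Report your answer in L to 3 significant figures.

5.08 L

n(CO2) = 1.740 / 44.01 = 0.03954 mol
n(O2) = (1/1) × 0.03954 = 0.03954 mol
V = nRT/P = 0.03954 × 8.314 × 694.15 / 44.9 = 5.082 L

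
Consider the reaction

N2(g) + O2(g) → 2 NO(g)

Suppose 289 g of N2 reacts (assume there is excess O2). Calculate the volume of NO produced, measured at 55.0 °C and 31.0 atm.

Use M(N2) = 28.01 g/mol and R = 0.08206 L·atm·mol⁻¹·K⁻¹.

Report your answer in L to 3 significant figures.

n(N2) = 289.0 / 28.01 = 10.32 mol
n(NO) = (2/1) × 10.32 = 20.64 mol
V = nRT/P = 20.64 × 0.08206 × 328.15 / 31.0 = 17.93 L

17.9 L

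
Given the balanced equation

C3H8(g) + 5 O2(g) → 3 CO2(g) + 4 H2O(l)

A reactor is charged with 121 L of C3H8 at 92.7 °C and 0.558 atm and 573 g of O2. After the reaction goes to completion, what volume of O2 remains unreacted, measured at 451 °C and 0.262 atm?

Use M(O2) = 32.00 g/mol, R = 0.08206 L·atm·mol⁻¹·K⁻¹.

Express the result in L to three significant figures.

1510 L

n(C3H8) = PV/RT = (0.558 × 121) / (0.08206 × 365.85) = 2.249 mol
n(O2) = 573 / 32.00 = 17.91 mol
For 2.249 mol C3H8, stoichiometry requires (5/1) × 2.249 = 11.25 mol O2; 17.91 mol is available, so C3H8 is limiting.
n(O2) consumed = (5/1) × 2.249 = 11.25 mol; remaining = 17.91 − 11.25 = 6.660 mol
V(O2) = nRT/P = 6.660 × 0.08206 × 724.15 / 0.262 = 1511 L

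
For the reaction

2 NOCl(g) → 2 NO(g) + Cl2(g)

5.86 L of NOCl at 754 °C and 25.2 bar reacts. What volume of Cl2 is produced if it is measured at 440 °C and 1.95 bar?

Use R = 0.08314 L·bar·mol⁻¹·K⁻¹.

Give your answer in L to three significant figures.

26.3 L

n(NOCl) = PV/RT = (25.2 × 5.86) / (0.08314 × 1027.15) = 1.729 mol
n(Cl2) = (1/2) × 1.729 = 0.8645 mol
V = nRT/P = 0.8645 × 0.08314 × 713.15 / 1.95 = 26.29 L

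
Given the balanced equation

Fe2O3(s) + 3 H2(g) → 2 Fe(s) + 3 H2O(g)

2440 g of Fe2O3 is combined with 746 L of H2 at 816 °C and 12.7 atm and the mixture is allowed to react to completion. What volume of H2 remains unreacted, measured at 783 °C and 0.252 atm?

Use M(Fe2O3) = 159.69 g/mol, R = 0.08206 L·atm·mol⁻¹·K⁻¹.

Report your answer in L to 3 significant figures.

n(Fe2O3) = 2440 / 159.69 = 15.28 mol
n(H2) = PV/RT = (12.7 × 746) / (0.08206 × 1089.15) = 106.0 mol
For 15.28 mol Fe2O3, stoichiometry requires (3/1) × 15.28 = 45.84 mol H2; 106.0 mol is available, so Fe2O3 is limiting.
n(H2) consumed = (3/1) × 15.28 = 45.84 mol; remaining = 106.0 − 45.84 = 60.16 mol
V(H2) = nRT/P = 60.16 × 0.08206 × 1056.15 / 0.252 = 20690 L

20700 L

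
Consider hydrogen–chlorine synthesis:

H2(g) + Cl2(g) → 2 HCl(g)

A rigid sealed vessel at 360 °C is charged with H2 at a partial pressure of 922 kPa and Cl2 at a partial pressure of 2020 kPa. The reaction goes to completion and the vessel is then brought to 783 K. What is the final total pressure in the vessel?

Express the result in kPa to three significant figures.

3640 kPa

At constant V, partial pressures at 360 °C are proportional to moles, so apply stoichiometry directly to pressures.
P(Cl2) required for 922 kPa of H2 = (1/1) × 922 = 922.0 kPa; available 2020 kPa, so H2 is limiting.
P(Cl2) remaining = 2020 − (1/1) × 922 = 1098 kPa
P(gaseous products) = (2)/1 × 922 = 1844 kPa
P_total at 360 °C = 1098 + 1844 = 2942 kPa
Scaling to 783 K: P = 2942 × 783/633.15 = 3638 kPa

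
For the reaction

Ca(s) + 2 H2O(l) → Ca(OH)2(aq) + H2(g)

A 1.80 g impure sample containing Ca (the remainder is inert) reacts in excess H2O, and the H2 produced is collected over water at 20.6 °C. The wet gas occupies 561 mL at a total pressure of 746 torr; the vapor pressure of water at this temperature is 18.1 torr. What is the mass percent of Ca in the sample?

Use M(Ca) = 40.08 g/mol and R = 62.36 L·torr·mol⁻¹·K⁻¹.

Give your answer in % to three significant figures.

P(H2) = 746 − 18.1 = 727.9 torr
n(H2) = PV/RT = (727.9 × 0.5610) / (62.36 × 293.75) = 0.02229 mol
n(Ca) = (1/1) × 0.02229 = 0.02229 mol
m(Ca) = 0.02229 × 40.08 = 0.8934 g
%Ca = 0.8934 / 1.80 × 100 = 49.63%

49.6 %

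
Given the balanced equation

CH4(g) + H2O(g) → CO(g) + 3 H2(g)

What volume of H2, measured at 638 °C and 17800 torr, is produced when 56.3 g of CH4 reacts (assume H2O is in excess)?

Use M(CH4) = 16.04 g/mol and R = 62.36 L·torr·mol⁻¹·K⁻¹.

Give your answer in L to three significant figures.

n(CH4) = 56.30 / 16.04 = 3.510 mol
n(H2) = (3/1) × 3.510 = 10.53 mol
V = nRT/P = 10.53 × 62.36 × 911.15 / 17800 = 33.61 L

33.6 L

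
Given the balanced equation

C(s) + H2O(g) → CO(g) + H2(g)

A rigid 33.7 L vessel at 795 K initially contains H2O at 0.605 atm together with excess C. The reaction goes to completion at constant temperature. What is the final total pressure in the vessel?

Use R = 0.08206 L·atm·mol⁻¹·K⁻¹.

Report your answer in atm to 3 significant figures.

1.21 atm

Since T and V are fixed, P_final/P_initial = n_final/n_initial = 2/1.
P_final = (2/1) × 0.605 = 1.210 atm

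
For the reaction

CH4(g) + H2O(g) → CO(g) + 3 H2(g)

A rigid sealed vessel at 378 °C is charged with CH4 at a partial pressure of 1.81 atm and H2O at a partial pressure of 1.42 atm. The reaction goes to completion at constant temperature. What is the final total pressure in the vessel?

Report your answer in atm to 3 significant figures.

At constant V, partial pressures at 378 °C are proportional to moles, so apply stoichiometry directly to pressures.
P(H2O) required for 1.81 atm of CH4 = (1/1) × 1.81 = 1.810 atm; available 1.42 atm, so H2O is limiting.
P(CH4) remaining = 1.81 − (1/1) × 1.42 = 0.3900 atm
P(gaseous products) = (1+3)/1 × 1.42 = 5.680 atm
P_total at 378 °C = 0.3900 + 5.680 = 6.070 atm

6.07 atm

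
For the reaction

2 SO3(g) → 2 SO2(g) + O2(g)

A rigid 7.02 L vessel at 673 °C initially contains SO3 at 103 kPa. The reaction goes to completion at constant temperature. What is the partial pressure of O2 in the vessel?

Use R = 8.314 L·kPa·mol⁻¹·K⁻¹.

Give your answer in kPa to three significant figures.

51.5 kPa

n(SO3)₀ = PV/RT = (103 × 7.02) / (8.314 × 946.15) = 0.09192 mol
n(O2) = (1/2) × 0.09192 = 0.04596 mol
P(O2) = nRT/V = 0.04596 × 8.314 × 946.15 / 7.02 = 51.50 kPa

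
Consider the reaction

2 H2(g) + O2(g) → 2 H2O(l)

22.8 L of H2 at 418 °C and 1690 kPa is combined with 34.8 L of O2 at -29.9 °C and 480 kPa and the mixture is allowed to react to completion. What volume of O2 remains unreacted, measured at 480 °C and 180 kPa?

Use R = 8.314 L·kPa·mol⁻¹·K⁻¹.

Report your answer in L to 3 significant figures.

n(H2) = PV/RT = (1690 × 22.8) / (8.314 × 691.15) = 6.706 mol
n(O2) = PV/RT = (480 × 34.8) / (8.314 × 243.25) = 8.260 mol
For 6.706 mol H2, stoichiometry requires (1/2) × 6.706 = 3.353 mol O2; 8.260 mol is available, so H2 is limiting.
n(O2) consumed = (1/2) × 6.706 = 3.353 mol; remaining = 8.260 − 3.353 = 4.907 mol
V(O2) = nRT/P = 4.907 × 8.314 × 753.15 / 180 = 170.7 L

171 L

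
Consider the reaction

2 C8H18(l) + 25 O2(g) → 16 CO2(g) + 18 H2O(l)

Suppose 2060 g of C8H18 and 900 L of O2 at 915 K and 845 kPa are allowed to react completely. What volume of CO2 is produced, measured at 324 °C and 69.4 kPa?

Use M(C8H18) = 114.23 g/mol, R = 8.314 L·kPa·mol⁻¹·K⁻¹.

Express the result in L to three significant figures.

n(C8H18) = 2060 / 114.23 = 18.03 mol
n(O2) = PV/RT = (845 × 900) / (8.314 × 915) = 99.97 mol
For 18.03 mol C8H18, stoichiometry requires (25/2) × 18.03 = 225.4 mol O2; 99.97 mol is available, so O2 is limiting.
n(CO2) = (16/25) × 99.97 = 63.98 mol
V(CO2) = nRT/P = 63.98 × 8.314 × 597.15 / 69.4 = 4577 L

4580 L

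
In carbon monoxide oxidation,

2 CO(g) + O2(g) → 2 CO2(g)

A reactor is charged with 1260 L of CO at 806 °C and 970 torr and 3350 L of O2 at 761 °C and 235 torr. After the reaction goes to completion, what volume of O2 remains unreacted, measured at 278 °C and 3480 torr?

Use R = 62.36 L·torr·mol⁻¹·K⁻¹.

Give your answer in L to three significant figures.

n(CO) = PV/RT = (970 × 1260) / (62.36 × 1079.15) = 18.16 mol
n(O2) = PV/RT = (235 × 3350) / (62.36 × 1034.15) = 12.21 mol
For 18.16 mol CO, stoichiometry requires (1/2) × 18.16 = 9.080 mol O2; 12.21 mol is available, so CO is limiting.
n(O2) consumed = (1/2) × 18.16 = 9.080 mol; remaining = 12.21 − 9.080 = 3.130 mol
V(O2) = nRT/P = 3.130 × 62.36 × 551.15 / 3480 = 30.91 L

30.9 L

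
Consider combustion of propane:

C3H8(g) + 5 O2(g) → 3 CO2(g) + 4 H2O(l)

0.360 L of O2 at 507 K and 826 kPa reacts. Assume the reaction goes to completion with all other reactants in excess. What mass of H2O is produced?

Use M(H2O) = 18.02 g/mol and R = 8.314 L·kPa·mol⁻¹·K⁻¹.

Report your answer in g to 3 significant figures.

n(O2) = PV/RT = (826 × 0.360) / (8.314 × 507) = 0.07054 mol
n(H2O) = (4/5) × 0.07054 = 0.05643 mol
m(H2O) = 0.05643 × 18.02 = 1.017 g

1.02 g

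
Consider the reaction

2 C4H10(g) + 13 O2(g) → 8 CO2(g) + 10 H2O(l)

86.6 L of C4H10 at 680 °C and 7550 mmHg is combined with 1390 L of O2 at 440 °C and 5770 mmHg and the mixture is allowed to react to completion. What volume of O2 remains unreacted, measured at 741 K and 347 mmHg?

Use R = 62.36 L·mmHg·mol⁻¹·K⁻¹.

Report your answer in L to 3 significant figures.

14500 L

n(C4H10) = PV/RT = (7550 × 86.6) / (62.36 × 953.15) = 11.00 mol
n(O2) = PV/RT = (5770 × 1390) / (62.36 × 713.15) = 180.3 mol
For 11.00 mol C4H10, stoichiometry requires (13/2) × 11.00 = 71.50 mol O2; 180.3 mol is available, so C4H10 is limiting.
n(O2) consumed = (13/2) × 11.00 = 71.50 mol; remaining = 180.3 − 71.50 = 108.8 mol
V(O2) = nRT/P = 108.8 × 62.36 × 741 / 347 = 14490 L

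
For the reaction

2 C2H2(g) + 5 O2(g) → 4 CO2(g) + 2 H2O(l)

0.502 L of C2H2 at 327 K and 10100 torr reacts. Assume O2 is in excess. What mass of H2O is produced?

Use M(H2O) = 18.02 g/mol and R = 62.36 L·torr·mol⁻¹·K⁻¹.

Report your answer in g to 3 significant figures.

4.48 g

n(C2H2) = PV/RT = (10100 × 0.502) / (62.36 × 327) = 0.2486 mol
n(H2O) = (2/2) × 0.2486 = 0.2486 mol
m(H2O) = 0.2486 × 18.02 = 4.480 g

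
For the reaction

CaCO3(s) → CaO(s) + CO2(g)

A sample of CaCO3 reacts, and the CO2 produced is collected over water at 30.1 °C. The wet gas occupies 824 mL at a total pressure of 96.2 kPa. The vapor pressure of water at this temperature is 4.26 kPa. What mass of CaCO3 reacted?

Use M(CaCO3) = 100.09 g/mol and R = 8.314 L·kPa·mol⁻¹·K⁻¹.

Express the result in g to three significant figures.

P(CO2) = 96.2 − 4.26 = 91.94 kPa
n(CO2) = PV/RT = (91.94 × 0.8240) / (8.314 × 303.25) = 0.03005 mol
n(CaCO3) = (1/1) × 0.03005 = 0.03005 mol
m(CaCO3) = 0.03005 × 100.09 = 3.008 g

3.01 g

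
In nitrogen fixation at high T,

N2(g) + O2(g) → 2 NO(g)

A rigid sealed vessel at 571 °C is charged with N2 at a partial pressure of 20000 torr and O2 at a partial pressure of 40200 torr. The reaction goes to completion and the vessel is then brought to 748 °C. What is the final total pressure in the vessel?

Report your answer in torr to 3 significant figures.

At constant V, partial pressures at 571 °C are proportional to moles, so apply stoichiometry directly to pressures.
P(O2) required for 20000 torr of N2 = (1/1) × 20000 = 20000 torr; available 40200 torr, so N2 is limiting.
P(O2) remaining = 40200 − (1/1) × 20000 = 20200 torr
P(gaseous products) = (2)/1 × 20000 = 40000 torr
P_total at 571 °C = 20200 + 40000 = 60200 torr
Scaling to 748 °C: P = 60200 × 1021.15/844.15 = 72820 torr

72800 torr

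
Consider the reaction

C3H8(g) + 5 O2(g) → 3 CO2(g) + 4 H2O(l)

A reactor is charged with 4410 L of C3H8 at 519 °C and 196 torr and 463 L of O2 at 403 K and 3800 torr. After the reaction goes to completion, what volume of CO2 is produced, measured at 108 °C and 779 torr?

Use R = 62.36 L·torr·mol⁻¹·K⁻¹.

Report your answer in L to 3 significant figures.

n(C3H8) = PV/RT = (196 × 4410) / (62.36 × 792.15) = 17.50 mol
n(O2) = PV/RT = (3800 × 463) / (62.36 × 403) = 70.01 mol
For 17.50 mol C3H8, stoichiometry requires (5/1) × 17.50 = 87.50 mol O2; 70.01 mol is available, so O2 is limiting.
n(CO2) = (3/5) × 70.01 = 42.01 mol
V(CO2) = nRT/P = 42.01 × 62.36 × 381.15 / 779 = 1282 L

1280 L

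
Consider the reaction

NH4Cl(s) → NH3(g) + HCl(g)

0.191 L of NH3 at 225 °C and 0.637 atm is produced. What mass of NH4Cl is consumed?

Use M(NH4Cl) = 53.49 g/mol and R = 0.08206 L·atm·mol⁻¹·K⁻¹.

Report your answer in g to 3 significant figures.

0.159 g

n(NH3) = PV/RT = (0.637 × 0.191) / (0.08206 × 498.15) = 0.002976 mol
n(NH4Cl) = (1/1) × 0.002976 = 0.002976 mol
m(NH4Cl) = 0.002976 × 53.49 = 0.1592 g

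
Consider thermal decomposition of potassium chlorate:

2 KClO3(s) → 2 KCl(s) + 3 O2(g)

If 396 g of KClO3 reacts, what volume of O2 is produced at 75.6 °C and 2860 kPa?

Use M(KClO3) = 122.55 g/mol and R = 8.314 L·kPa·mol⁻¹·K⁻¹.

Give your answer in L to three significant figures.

4.91 L

n(KClO3) = 396.0 / 122.55 = 3.231 mol
n(O2) = (3/2) × 3.231 = 4.846 mol
V = nRT/P = 4.846 × 8.314 × 348.75 / 2860 = 4.913 L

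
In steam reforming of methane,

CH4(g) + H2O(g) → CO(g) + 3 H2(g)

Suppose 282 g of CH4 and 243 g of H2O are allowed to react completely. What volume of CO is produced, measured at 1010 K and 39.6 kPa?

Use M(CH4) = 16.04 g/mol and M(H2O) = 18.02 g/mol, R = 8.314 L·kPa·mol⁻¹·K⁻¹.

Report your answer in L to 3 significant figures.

n(CH4) = 282 / 16.04 = 17.58 mol
n(H2O) = 243 / 18.02 = 13.49 mol
For 17.58 mol CH4, stoichiometry requires (1/1) × 17.58 = 17.58 mol H2O; 13.49 mol is available, so H2O is limiting.
n(CO) = (1/1) × 13.49 = 13.49 mol
V(CO) = nRT/P = 13.49 × 8.314 × 1010 / 39.6 = 2861 L

2860 L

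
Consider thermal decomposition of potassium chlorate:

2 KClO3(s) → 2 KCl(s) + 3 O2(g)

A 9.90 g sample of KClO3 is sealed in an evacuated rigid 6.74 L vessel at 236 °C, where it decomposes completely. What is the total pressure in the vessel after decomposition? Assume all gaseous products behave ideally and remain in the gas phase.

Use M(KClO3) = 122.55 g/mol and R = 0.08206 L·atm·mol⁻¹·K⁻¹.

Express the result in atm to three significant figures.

0.751 atm

n(KClO3) = 9.90 / 122.55 = 0.08078 mol
n(gas produced) = (3/2) × 0.08078 = 0.1212 mol
P = nRT/V = 0.1212 × 0.08206 × 509.15 / 6.74 = 0.7513 atm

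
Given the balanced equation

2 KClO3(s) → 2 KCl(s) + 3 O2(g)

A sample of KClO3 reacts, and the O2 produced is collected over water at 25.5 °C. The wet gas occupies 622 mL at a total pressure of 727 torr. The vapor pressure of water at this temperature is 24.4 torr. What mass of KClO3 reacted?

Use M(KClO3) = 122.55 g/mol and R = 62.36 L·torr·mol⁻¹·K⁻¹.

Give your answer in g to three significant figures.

1.92 g

P(O2) = 727 − 24.4 = 702.6 torr
n(O2) = PV/RT = (702.6 × 0.6220) / (62.36 × 298.65) = 0.02347 mol
n(KClO3) = (2/3) × 0.02347 = 0.01565 mol
m(KClO3) = 0.01565 × 122.55 = 1.918 g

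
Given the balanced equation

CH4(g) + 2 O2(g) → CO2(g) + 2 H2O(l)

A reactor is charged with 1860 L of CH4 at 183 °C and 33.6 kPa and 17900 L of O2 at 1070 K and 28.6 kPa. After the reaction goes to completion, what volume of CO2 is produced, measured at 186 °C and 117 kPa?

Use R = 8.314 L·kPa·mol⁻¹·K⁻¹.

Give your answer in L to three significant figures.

n(CH4) = PV/RT = (33.6 × 1860) / (8.314 × 456.15) = 16.48 mol
n(O2) = PV/RT = (28.6 × 17900) / (8.314 × 1070) = 57.55 mol
For 16.48 mol CH4, stoichiometry requires (2/1) × 16.48 = 32.96 mol O2; 57.55 mol is available, so CH4 is limiting.
n(CO2) = (1/1) × 16.48 = 16.48 mol
V(CO2) = nRT/P = 16.48 × 8.314 × 459.15 / 117 = 537.7 L

538 L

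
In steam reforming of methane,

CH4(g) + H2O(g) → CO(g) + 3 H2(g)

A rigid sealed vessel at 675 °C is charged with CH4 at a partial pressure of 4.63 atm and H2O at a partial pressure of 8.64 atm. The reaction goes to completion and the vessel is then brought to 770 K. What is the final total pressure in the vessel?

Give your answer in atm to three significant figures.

With V and T fixed, P_i ∝ n_i, so the mole ratios apply directly to partial pressures at 675 °C.
P(H2O) required for 4.63 atm of CH4 = (1/1) × 4.63 = 4.630 atm; available 8.64 atm, so CH4 is limiting.
P(H2O) remaining = 8.64 − (1/1) × 4.63 = 4.010 atm
P(gaseous products) = (1+3)/1 × 4.63 = 18.52 atm
P_total at 675 °C = 4.010 + 18.52 = 22.53 atm
Scaling to 770 K: P = 22.53 × 770/948.15 = 18.30 atm

18.3 atm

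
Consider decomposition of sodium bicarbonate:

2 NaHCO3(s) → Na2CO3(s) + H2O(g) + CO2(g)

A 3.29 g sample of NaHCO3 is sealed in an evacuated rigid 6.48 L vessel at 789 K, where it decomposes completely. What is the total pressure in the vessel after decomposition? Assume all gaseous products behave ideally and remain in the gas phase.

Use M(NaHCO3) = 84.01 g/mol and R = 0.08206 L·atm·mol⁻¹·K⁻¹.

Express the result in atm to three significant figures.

0.391 atm

n(NaHCO3) = 3.29 / 84.01 = 0.03916 mol
n(gas produced) = (2/2) × 0.03916 = 0.03916 mol
P = nRT/V = 0.03916 × 0.08206 × 789 / 6.48 = 0.3913 atm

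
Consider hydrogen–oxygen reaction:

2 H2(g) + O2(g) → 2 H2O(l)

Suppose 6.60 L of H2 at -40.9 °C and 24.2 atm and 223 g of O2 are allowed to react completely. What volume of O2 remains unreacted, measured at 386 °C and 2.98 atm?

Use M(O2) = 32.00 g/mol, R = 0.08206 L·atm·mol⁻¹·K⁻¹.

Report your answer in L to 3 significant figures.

n(H2) = PV/RT = (24.2 × 6.60) / (0.08206 × 232.25) = 8.381 mol
n(O2) = 223 / 32.00 = 6.969 mol
For 8.381 mol H2, stoichiometry requires (1/2) × 8.381 = 4.191 mol O2; 6.969 mol is available, so H2 is limiting.
n(O2) consumed = (1/2) × 8.381 = 4.191 mol; remaining = 6.969 − 4.191 = 2.778 mol
V(O2) = nRT/P = 2.778 × 0.08206 × 659.15 / 2.98 = 50.42 L

50.4 L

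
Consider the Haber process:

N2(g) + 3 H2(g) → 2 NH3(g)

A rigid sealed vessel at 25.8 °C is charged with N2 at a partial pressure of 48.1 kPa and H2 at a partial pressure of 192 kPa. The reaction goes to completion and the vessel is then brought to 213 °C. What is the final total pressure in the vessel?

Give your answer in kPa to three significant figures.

Because the vessel is rigid and T is held at 25.8 °C, work the stoichiometry in partial pressures (P_i = n_iRT/V).
P(H2) required for 48.1 kPa of N2 = (3/1) × 48.1 = 144.3 kPa; available 192 kPa, so N2 is limiting.
P(H2) remaining = 192 − (3/1) × 48.1 = 47.70 kPa
P(gaseous products) = (2)/1 × 48.1 = 96.20 kPa
P_total at 25.8 °C = 47.70 + 96.20 = 143.9 kPa
Scaling to 213 °C: P = 143.9 × 486.15/298.95 = 234.0 kPa

234 kPa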